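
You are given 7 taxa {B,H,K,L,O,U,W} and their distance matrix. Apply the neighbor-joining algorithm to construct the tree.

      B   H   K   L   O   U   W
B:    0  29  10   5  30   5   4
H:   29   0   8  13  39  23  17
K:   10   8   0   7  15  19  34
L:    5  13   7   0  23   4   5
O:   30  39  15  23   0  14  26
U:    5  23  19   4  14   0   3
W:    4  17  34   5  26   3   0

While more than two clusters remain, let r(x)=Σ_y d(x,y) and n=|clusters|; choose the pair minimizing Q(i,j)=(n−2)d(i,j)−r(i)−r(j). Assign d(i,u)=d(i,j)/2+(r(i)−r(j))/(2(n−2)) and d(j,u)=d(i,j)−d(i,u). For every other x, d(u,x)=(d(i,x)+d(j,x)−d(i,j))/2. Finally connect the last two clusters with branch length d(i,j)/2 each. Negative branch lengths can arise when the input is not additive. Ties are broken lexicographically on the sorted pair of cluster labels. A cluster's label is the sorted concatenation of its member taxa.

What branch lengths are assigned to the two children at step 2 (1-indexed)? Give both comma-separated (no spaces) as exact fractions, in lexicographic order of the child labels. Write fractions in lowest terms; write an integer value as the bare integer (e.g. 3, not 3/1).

59/8,125/8

1. join H+K (d=8, Q=-182) ⇒ HK; edges |H|=38/5, |K|=2/5
  updated: d(B,HK)=31/2, d(HK,L)=6, d(HK,O)=23, d(HK,U)=17, d(HK,W)=43/2
2. join HK+O (d=23, Q=-107) ⇒ HKO; edges |HK|=59/8, |O|=125/8
  updated: d(B,HKO)=45/4, d(HKO,L)=3, d(HKO,U)=4, d(HKO,W)=49/4
3. join HKO+L (d=3, Q=-77/2) ⇒ HKLO; edges |HKO|=15/4, |L|=-3/4
  updated: d(B,HKLO)=53/8, d(HKLO,U)=5/2, d(HKLO,W)=57/8
4. join B+W (d=4, Q=-87/4) ⇒ BW; edges |B|=19/8, |W|=13/8
  updated: d(BW,HKLO)=39/8, d(BW,U)=2
5. join BW+HKLO (d=39/8, Q=-75/8) ⇒ BHKLOW; edges |BW|=35/16, |HKLO|=43/16
  updated: d(BHKLOW,U)=-3/16
6. join BHKLOW+U (d=-3/16) ⇒ BHKLOUW; edges |BHKLOW|=-3/32, |U|=-3/32
final tree: (((B:19/8,W:13/8):35/16,(((H:38/5,K:2/5):59/8,O:125/8):15/4,L:-3/4):43/16):-3/32,U:-3/32)
total length: 683/16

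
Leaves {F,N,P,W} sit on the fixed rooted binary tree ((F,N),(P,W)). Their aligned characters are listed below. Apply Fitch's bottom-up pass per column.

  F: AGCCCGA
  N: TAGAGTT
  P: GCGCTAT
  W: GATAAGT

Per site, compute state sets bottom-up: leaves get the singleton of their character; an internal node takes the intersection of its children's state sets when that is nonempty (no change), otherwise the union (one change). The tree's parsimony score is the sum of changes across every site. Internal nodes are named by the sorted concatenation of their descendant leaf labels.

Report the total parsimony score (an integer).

14

site 0, node FN: F={A} ∪ N={T} → {A,T} (+1)
site 0, node PW: P={G} ∩ W={G} → {G} (+0)
site 0, node FNPW: FN={A,T} ∪ PW={G} → {A,G,T} (+1)
site 1, node FN: F={G} ∪ N={A} → {A,G} (+1)
site 1, node PW: P={C} ∪ W={A} → {A,C} (+1)
site 1, node FNPW: FN={A,G} ∩ PW={A,C} → {A} (+0)
site 2, node FN: F={C} ∪ N={G} → {C,G} (+1)
site 2, node PW: P={G} ∪ W={T} → {G,T} (+1)
site 2, node FNPW: FN={C,G} ∩ PW={G,T} → {G} (+0)
site 3, node FN: F={C} ∪ N={A} → {A,C} (+1)
site 3, node PW: P={C} ∪ W={A} → {A,C} (+1)
site 3, node FNPW: FN={A,C} ∩ PW={A,C} → {A,C} (+0)
site 4, node FN: F={C} ∪ N={G} → {C,G} (+1)
site 4, node PW: P={T} ∪ W={A} → {A,T} (+1)
site 4, node FNPW: FN={C,G} ∪ PW={A,T} → {A,C,G,T} (+1)
site 5, node FN: F={G} ∪ N={T} → {G,T} (+1)
site 5, node PW: P={A} ∪ W={G} → {A,G} (+1)
site 5, node FNPW: FN={G,T} ∩ PW={A,G} → {G} (+0)
site 6, node FN: F={A} ∪ N={T} → {A,T} (+1)
site 6, node PW: P={T} ∩ W={T} → {T} (+0)
site 6, node FNPW: FN={A,T} ∩ PW={T} → {T} (+0)
per-site changes: [2, 2, 2, 2, 3, 2, 1]; total = 14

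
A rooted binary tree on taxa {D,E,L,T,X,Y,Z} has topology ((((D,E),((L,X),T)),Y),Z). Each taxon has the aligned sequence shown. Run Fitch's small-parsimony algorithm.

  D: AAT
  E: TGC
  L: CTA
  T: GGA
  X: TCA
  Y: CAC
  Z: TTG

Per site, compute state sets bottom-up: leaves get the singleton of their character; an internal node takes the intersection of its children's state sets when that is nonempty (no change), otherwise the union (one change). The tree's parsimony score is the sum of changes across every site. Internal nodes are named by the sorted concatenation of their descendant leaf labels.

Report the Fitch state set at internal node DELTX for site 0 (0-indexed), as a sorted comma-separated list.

site 0, node DE: D={A} ∪ E={T} → {A,T} (+1)
site 0, node LX: L={C} ∪ X={T} → {C,T} (+1)
site 0, node LTX: LX={C,T} ∪ T={G} → {C,G,T} (+1)
site 0, node DELTX: DE={A,T} ∩ LTX={C,G,T} → {T} (+0)
site 0, node DELTXY: DELTX={T} ∪ Y={C} → {C,T} (+1)
site 0, node DELTXYZ: DELTXY={C,T} ∩ Z={T} → {T} (+0)
site 1, node DE: D={A} ∪ E={G} → {A,G} (+1)
site 1, node LX: L={T} ∪ X={C} → {C,T} (+1)
site 1, node LTX: LX={C,T} ∪ T={G} → {C,G,T} (+1)
site 1, node DELTX: DE={A,G} ∩ LTX={C,G,T} → {G} (+0)
site 1, node DELTXY: DELTX={G} ∪ Y={A} → {A,G} (+1)
site 1, node DELTXYZ: DELTXY={A,G} ∪ Z={T} → {A,G,T} (+1)
site 2, node DE: D={T} ∪ E={C} → {C,T} (+1)
site 2, node LX: L={A} ∩ X={A} → {A} (+0)
site 2, node LTX: LX={A} ∩ T={A} → {A} (+0)
site 2, node DELTX: DE={C,T} ∪ LTX={A} → {A,C,T} (+1)
site 2, node DELTXY: DELTX={A,C,T} ∩ Y={C} → {C} (+0)
site 2, node DELTXYZ: DELTXY={C} ∪ Z={G} → {C,G} (+1)
per-site changes: [4, 5, 3]; total = 12

T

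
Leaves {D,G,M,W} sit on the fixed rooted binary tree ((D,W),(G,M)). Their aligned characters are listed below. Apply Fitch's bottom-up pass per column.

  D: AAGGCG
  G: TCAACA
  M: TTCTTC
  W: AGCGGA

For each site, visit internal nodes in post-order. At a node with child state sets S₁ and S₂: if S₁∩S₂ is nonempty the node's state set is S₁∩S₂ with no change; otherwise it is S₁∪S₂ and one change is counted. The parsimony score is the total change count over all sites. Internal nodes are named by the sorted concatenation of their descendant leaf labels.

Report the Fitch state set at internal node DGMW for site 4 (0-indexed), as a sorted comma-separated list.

DW@0: {A} ∩ {A} = {A} (intersection, +0)
GM@0: {T} ∩ {T} = {T} (intersection, +0)
DGMW@0: {A} ∪ {T} = {A,T} (union, +1)
DW@1: {A} ∪ {G} = {A,G} (union, +1)
GM@1: {C} ∪ {T} = {C,T} (union, +1)
DGMW@1: {A,G} ∪ {C,T} = {A,C,G,T} (union, +1)
DW@2: {G} ∪ {C} = {C,G} (union, +1)
GM@2: {A} ∪ {C} = {A,C} (union, +1)
DGMW@2: {C,G} ∩ {A,C} = {C} (intersection, +0)
DW@3: {G} ∩ {G} = {G} (intersection, +0)
GM@3: {A} ∪ {T} = {A,T} (union, +1)
DGMW@3: {G} ∪ {A,T} = {A,G,T} (union, +1)
DW@4: {C} ∪ {G} = {C,G} (union, +1)
GM@4: {C} ∪ {T} = {C,T} (union, +1)
DGMW@4: {C,G} ∩ {C,T} = {C} (intersection, +0)
DW@5: {G} ∪ {A} = {A,G} (union, +1)
GM@5: {A} ∪ {C} = {A,C} (union, +1)
DGMW@5: {A,G} ∩ {A,C} = {A} (intersection, +0)
per-site changes: [1, 3, 2, 2, 2, 2]; total = 12

C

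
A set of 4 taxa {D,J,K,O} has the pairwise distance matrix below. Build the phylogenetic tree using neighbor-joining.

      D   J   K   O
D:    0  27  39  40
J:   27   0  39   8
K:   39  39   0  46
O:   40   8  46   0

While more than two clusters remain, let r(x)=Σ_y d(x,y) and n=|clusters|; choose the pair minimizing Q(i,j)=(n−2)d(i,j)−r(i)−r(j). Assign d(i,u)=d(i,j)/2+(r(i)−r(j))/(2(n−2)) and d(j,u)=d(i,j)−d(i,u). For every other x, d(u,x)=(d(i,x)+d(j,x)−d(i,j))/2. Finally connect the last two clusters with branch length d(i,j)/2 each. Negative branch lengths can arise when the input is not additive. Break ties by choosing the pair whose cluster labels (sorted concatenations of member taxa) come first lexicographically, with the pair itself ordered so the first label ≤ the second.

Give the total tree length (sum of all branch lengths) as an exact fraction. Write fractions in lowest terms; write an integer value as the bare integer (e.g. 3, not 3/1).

iteration 1: select D,K (d=39, Q=-152); attach at lengths (15, 24); label the merged cluster DK
  updated: d(DK,J)=27/2, d(DK,O)=47/2
iteration 2: select DK,J (d=27/2, Q=-45); attach at lengths (29/2, -1); label the merged cluster DJK
  updated: d(DJK,O)=9
iteration 3: select DJK,O (d=9); attach at lengths (9/2, 9/2); label the merged cluster DJKO
final tree: (((D:15,K:24):29/2,J:-1):9/2,O:9/2)
total length: 123/2

123/2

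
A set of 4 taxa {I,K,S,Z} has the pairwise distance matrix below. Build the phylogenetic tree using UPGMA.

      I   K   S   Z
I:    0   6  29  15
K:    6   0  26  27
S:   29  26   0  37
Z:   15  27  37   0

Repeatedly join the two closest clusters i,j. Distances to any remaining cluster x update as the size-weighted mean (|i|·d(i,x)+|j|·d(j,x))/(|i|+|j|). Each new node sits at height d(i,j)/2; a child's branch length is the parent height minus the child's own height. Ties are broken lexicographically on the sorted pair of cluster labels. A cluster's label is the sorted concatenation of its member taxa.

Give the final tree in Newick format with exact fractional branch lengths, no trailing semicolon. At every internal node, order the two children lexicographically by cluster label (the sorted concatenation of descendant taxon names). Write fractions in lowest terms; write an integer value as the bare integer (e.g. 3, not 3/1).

(((I:3,K:3):15/2,Z:21/2):29/6,S:46/3)

iteration 1: select I,K (d=6); attach at lengths (3, 3); label the merged cluster IK
  updated: d(IK,S)=55/2, d(IK,Z)=21
iteration 2: select IK,Z (d=21); attach at lengths (15/2, 21/2); label the merged cluster IKZ
  updated: d(IKZ,S)=92/3
iteration 3: select IKZ,S (d=92/3); attach at lengths (29/6, 46/3); label the merged cluster IKSZ
final tree: (((I:3,K:3):15/2,Z:21/2):29/6,S:46/3)
total length: 265/6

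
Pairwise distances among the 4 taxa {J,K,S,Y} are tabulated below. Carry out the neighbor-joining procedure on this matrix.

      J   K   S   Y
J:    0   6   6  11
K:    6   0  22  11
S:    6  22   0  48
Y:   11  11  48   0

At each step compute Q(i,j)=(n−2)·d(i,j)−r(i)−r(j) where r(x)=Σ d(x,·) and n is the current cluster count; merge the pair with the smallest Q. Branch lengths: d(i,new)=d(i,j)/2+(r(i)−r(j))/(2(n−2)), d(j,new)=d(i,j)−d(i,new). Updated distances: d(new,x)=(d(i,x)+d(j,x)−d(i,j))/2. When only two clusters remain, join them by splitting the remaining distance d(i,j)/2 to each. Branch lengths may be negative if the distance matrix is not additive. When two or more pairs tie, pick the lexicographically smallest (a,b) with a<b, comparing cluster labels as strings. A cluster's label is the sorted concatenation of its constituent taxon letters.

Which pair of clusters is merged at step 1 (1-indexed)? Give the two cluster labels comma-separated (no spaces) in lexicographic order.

iteration 1: select J,S (d=6, Q=-87); attach at lengths (-41/4, 65/4); label the merged cluster JS
  updated: d(JS,K)=11, d(JS,Y)=53/2
iteration 2: select JS,K (d=11, Q=-97/2); attach at lengths (53/4, -9/4); label the merged cluster JKS
  updated: d(JKS,Y)=53/4
iteration 3: select JKS,Y (d=53/4); attach at lengths (53/8, 53/8); label the merged cluster JKSY
final tree: (((J:-41/4,S:65/4):53/4,K:-9/4):53/8,Y:53/8)
total length: 121/4

J,S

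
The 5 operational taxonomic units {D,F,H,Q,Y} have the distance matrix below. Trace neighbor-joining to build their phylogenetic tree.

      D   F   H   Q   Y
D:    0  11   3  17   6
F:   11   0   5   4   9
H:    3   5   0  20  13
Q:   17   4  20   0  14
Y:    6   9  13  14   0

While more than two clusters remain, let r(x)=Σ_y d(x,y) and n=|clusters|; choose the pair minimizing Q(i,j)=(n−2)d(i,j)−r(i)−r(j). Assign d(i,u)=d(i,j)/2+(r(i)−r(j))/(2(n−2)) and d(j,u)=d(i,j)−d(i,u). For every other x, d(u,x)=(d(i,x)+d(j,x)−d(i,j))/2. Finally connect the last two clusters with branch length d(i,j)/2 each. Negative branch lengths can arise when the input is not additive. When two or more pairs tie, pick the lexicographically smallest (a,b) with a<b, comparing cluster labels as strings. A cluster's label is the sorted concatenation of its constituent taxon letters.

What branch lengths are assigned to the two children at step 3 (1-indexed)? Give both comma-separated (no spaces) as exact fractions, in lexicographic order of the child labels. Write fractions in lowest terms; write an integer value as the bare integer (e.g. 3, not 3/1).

iteration 1: select F,Q (d=4, Q=-72); attach at lengths (-7/3, 19/3); label the merged cluster FQ
  updated: d(D,FQ)=12, d(FQ,H)=21/2, d(FQ,Y)=19/2
iteration 2: select D,H (d=3, Q=-83/2); attach at lengths (1/8, 23/8); label the merged cluster DH
  updated: d(DH,FQ)=39/4, d(DH,Y)=8
iteration 3: select DH,FQ (d=39/4, Q=-109/4); attach at lengths (33/8, 45/8); label the merged cluster DFHQ
  updated: d(DFHQ,Y)=31/8
iteration 4: select DFHQ,Y (d=31/8); attach at lengths (31/16, 31/16); label the merged cluster DFHQY
final tree: (((D:1/8,H:23/8):33/8,(F:-7/3,Q:19/3):45/8):31/16,Y:31/16)
total length: 165/8

33/8,45/8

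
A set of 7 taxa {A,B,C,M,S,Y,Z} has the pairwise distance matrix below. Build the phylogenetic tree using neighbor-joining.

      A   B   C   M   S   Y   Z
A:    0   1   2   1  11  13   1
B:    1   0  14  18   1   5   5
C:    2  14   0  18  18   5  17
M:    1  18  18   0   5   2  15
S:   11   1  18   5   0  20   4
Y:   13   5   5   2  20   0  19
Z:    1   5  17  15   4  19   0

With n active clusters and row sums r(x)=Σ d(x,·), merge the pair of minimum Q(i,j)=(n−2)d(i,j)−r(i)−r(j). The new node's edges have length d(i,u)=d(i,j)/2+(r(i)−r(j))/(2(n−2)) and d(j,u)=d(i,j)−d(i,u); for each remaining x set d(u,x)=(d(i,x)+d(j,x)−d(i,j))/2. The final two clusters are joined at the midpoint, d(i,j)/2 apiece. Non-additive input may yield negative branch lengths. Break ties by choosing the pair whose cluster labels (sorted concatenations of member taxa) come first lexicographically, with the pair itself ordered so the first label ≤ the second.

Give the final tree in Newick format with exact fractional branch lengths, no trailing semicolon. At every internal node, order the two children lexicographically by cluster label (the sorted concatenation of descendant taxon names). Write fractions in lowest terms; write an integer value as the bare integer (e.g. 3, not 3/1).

step 1: merge (C,Y) at d=5, Q=-113; branch lengths C→7/2, Y→3/2; new cluster CY
  updated: d(A,CY)=5, d(B,CY)=7, d(CY,M)=15/2, d(CY,S)=33/2, d(CY,Z)=31/2
step 2: merge (CY,M) at d=15/2, Q=-68; branch lengths CY→35/8, M→25/8; new cluster CMY
  updated: d(A,CMY)=-3/4, d(B,CMY)=35/4, d(CMY,S)=7, d(CMY,Z)=23/2
step 3: merge (A,CMY) at d=-3/4, Q=-41; branch lengths A→-11/4, CMY→2; new cluster ACMY
  updated: d(ACMY,B)=21/4, d(ACMY,S)=75/8, d(ACMY,Z)=53/8
step 4: merge (ACMY,Z) at d=53/8, Q=-189/8; branch lengths ACMY→151/32, Z→61/32; new cluster ACMYZ
  updated: d(ACMYZ,B)=29/16, d(ACMYZ,S)=27/8
step 5: merge (ACMYZ,B) at d=29/16, Q=-99/16; branch lengths ACMYZ→67/32, B→-9/32; new cluster ABCMYZ
  updated: d(ABCMYZ,S)=41/32
step 6: merge (ABCMYZ,S) at d=41/32; branch lengths ABCMYZ→41/64, S→41/64; new cluster ABCMSYZ
final tree: ((((A:-11/4,((C:7/2,Y:3/2):35/8,M:25/8):2):151/32,Z:61/32):67/32,B:-9/32):41/64,S:41/64)
total length: 687/32

((((A:-11/4,((C:7/2,Y:3/2):35/8,M:25/8):2):151/32,Z:61/32):67/32,B:-9/32):41/64,S:41/64)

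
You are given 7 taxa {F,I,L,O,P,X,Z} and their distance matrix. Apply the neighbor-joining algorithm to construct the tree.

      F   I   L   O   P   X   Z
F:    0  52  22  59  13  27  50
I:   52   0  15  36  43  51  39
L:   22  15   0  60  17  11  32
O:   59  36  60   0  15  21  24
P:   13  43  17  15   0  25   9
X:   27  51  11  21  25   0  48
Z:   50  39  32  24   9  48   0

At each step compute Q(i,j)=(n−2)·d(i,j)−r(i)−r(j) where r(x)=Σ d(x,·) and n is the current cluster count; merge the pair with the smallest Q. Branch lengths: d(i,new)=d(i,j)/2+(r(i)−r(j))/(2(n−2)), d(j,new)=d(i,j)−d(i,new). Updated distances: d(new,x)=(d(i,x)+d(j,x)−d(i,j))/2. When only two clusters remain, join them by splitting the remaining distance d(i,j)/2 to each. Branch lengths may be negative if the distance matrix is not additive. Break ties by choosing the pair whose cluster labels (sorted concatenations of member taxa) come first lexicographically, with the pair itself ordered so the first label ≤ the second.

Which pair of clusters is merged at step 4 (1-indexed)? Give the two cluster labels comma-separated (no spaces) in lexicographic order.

F,X

step 1: merge (I,L) at d=15, Q=-318; branch lengths I→77/5, L→-2/5; new cluster IL
  updated: d(F,IL)=59/2, d(IL,O)=81/2, d(IL,P)=45/2, d(IL,X)=47/2, d(IL,Z)=28
step 2: merge (O,Z) at d=24, Q=-445/2; branch lengths O→193/16, Z→191/16; new cluster OZ
  updated: d(F,OZ)=85/2, d(IL,OZ)=89/4, d(OZ,P)=0, d(OZ,X)=45/2
step 3: merge (OZ,P) at d=0, Q=-591/4; branch lengths OZ→107/24, P→-107/24; new cluster OPZ
  updated: d(F,OPZ)=111/4, d(IL,OPZ)=179/8, d(OPZ,X)=95/4
step 4: merge (F,X) at d=27, Q=-209/2; branch lengths F→16, X→11; new cluster FX
  updated: d(FX,IL)=13, d(FX,OPZ)=49/4
step 5: merge (FX,IL) at d=13, Q=-381/8; branch lengths FX→23/16, IL→185/16; new cluster FILX
  updated: d(FILX,OPZ)=173/16
step 6: merge (FILX,OPZ) at d=173/16; branch lengths FILX→173/32, OPZ→173/32; new cluster FILOPXZ
final tree: (((F:16,X:11):23/16,(I:77/5,L:-2/5):185/16):173/32,((O:193/16,Z:191/16):107/24,P:-107/24):173/32)
total length: 1437/16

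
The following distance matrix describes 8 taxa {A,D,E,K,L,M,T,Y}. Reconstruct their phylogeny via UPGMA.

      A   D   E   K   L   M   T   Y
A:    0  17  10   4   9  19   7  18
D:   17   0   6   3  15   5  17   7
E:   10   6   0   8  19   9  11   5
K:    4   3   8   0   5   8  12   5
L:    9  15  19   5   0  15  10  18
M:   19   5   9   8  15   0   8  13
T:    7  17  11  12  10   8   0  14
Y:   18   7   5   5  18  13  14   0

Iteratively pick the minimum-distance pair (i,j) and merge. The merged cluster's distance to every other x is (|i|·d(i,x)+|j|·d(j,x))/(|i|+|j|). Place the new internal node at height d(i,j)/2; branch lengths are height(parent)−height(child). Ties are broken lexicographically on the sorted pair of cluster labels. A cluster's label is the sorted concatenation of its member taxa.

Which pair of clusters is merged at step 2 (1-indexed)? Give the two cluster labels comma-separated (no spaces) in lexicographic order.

E,Y

step 1: merge (D,K) at d=3; branch lengths D→3/2, K→3/2; new cluster DK
  updated: d(A,DK)=21/2, d(DK,E)=7, d(DK,L)=10, d(DK,M)=13/2, d(DK,T)=29/2, d(DK,Y)=6
step 2: merge (E,Y) at d=5; branch lengths E→5/2, Y→5/2; new cluster EY
  updated: d(A,EY)=14, d(DK,EY)=13/2, d(EY,L)=37/2, d(EY,M)=11, d(EY,T)=25/2
step 3: merge (DK,EY) at d=13/2; branch lengths DK→7/4, EY→3/4; new cluster DEKY
  updated: d(A,DEKY)=49/4, d(DEKY,L)=57/4, d(DEKY,M)=35/4, d(DEKY,T)=27/2
step 4: merge (A,T) at d=7; branch lengths A→7/2, T→7/2; new cluster AT
  updated: d(AT,DEKY)=103/8, d(AT,L)=19/2, d(AT,M)=27/2
step 5: merge (DEKY,M) at d=35/4; branch lengths DEKY→9/8, M→35/8; new cluster DEKMY
  updated: d(AT,DEKMY)=13, d(DEKMY,L)=72/5
step 6: merge (AT,L) at d=19/2; branch lengths AT→5/4, L→19/4; new cluster ALT
  updated: d(ALT,DEKMY)=202/15
step 7: merge (ALT,DEKMY) at d=202/15; branch lengths ALT→119/60, DEKMY→283/120; new cluster ADEKLMTY
final tree: (((A:7/2,T:7/2):5/4,L:19/4):119/60,(((D:3/2,K:3/2):7/4,(E:5/2,Y:5/2):3/4):9/8,M:35/8):283/120)
total length: 4001/120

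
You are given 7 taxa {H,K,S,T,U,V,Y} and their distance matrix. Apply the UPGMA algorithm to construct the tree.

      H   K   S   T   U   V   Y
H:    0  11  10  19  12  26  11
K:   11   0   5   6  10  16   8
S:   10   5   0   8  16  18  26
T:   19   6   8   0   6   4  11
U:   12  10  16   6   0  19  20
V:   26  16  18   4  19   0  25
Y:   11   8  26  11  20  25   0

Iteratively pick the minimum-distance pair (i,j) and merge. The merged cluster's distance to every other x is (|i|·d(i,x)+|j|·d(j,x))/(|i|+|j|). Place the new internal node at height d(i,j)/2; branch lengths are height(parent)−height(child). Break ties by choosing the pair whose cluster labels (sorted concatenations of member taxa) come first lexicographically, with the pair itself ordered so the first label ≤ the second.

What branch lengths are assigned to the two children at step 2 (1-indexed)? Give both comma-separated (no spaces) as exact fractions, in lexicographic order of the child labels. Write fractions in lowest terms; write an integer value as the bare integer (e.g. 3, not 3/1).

iteration 1: select T,V (d=4); attach at lengths (2, 2); label the merged cluster TV
  updated: d(H,TV)=45/2, d(K,TV)=11, d(S,TV)=13, d(TV,U)=25/2, d(TV,Y)=18
iteration 2: select K,S (d=5); attach at lengths (5/2, 5/2); label the merged cluster KS
  updated: d(H,KS)=21/2, d(KS,TV)=12, d(KS,U)=13, d(KS,Y)=17
iteration 3: select H,KS (d=21/2); attach at lengths (21/4, 11/4); label the merged cluster HKS
  updated: d(HKS,TV)=31/2, d(HKS,U)=38/3, d(HKS,Y)=15
iteration 4: select TV,U (d=25/2); attach at lengths (17/4, 25/4); label the merged cluster TUV
  updated: d(HKS,TUV)=131/9, d(TUV,Y)=56/3
iteration 5: select HKS,TUV (d=131/9); attach at lengths (73/36, 37/36); label the merged cluster HKSTUV
  updated: d(HKSTUV,Y)=101/6
iteration 6: select HKSTUV,Y (d=101/6); attach at lengths (41/36, 101/12); label the merged cluster HKSTUVY
final tree: (((H:21/4,(K:5/2,S:5/2):11/4):73/36,((T:2,V:2):17/4,U:25/4):37/36):41/36,Y:101/12)
total length: 361/9

5/2,5/2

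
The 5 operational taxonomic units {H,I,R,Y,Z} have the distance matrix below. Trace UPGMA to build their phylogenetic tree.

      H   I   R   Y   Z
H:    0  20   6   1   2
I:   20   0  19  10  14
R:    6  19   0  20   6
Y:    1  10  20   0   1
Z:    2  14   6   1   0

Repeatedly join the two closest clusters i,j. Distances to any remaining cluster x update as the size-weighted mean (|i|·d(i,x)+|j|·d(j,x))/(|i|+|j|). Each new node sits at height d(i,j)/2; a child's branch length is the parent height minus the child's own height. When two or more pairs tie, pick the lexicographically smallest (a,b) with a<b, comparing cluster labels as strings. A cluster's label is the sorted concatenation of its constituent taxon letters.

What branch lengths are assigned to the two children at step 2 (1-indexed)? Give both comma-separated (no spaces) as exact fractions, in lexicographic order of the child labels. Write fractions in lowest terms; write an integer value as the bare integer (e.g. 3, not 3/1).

iteration 1: select H,Y (d=1); attach at lengths (1/2, 1/2); label the merged cluster HY
  updated: d(HY,I)=15, d(HY,R)=13, d(HY,Z)=3/2
iteration 2: select HY,Z (d=3/2); attach at lengths (1/4, 3/4); label the merged cluster HYZ
  updated: d(HYZ,I)=44/3, d(HYZ,R)=32/3
iteration 3: select HYZ,R (d=32/3); attach at lengths (55/12, 16/3); label the merged cluster HRYZ
  updated: d(HRYZ,I)=63/4
iteration 4: select HRYZ,I (d=63/4); attach at lengths (61/24, 63/8); label the merged cluster HIRYZ
final tree: ((((H:1/2,Y:1/2):1/4,Z:3/4):55/12,R:16/3):61/24,I:63/8)
total length: 67/3

1/4,3/4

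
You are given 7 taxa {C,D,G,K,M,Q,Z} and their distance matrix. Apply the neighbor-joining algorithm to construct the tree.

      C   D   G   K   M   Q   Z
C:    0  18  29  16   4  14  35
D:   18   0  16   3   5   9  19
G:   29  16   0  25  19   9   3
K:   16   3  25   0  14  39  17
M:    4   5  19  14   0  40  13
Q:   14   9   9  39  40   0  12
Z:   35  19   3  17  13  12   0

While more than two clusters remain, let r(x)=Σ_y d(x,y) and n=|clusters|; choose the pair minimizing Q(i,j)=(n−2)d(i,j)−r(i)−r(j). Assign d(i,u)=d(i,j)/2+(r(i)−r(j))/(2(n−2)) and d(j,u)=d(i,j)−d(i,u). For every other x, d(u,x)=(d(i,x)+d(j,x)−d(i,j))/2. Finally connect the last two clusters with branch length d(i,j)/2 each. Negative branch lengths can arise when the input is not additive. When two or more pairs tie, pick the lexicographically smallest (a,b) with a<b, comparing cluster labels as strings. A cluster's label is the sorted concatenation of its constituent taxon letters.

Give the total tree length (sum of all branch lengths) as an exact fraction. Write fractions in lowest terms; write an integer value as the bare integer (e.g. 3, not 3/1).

iteration 1: select C,M (d=4, Q=-191); attach at lengths (41/10, -1/10); label the merged cluster CM
  updated: d(CM,D)=19/2, d(CM,G)=22, d(CM,K)=13, d(CM,Q)=25, d(CM,Z)=22
iteration 2: select D,K (d=3, Q=-283/2); attach at lengths (-57/16, 105/16); label the merged cluster DK
  updated: d(CM,DK)=39/4, d(DK,G)=19, d(DK,Q)=45/2, d(DK,Z)=33/2
iteration 3: select CM,DK (d=39/4, Q=-469/4); attach at lengths (161/24, 73/24); label the merged cluster CDKM
  updated: d(CDKM,G)=125/8, d(CDKM,Q)=151/8, d(CDKM,Z)=115/8
iteration 4: select CDKM,Q (d=151/8, Q=-51); attach at lengths (187/16, 115/16); label the merged cluster CDKMQ
  updated: d(CDKMQ,G)=23/8, d(CDKMQ,Z)=15/4
iteration 5: select CDKMQ,G (d=23/8, Q=-77/8); attach at lengths (29/16, 17/16); label the merged cluster CDGKMQ
  updated: d(CDGKMQ,Z)=31/16
iteration 6: select CDGKMQ,Z (d=31/16); attach at lengths (31/32, 31/32); label the merged cluster CDGKMQZ
final tree: (((((C:41/10,M:-1/10):161/24,(D:-57/16,K:105/16):73/24):187/16,Q:115/16):29/16,G:17/16):31/32,Z:31/32)
total length: 647/16

647/16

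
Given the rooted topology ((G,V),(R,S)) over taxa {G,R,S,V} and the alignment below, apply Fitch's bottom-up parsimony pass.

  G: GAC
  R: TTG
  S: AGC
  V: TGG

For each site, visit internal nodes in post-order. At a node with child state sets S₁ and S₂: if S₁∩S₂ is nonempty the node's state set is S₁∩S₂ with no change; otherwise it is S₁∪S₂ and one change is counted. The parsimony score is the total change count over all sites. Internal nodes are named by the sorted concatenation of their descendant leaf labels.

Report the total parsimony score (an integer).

6

[col 0] GV: children G:{G}, V:{T} ∪→ {G,T}; cost 1
[col 0] RS: children R:{T}, S:{A} ∪→ {A,T}; cost 1
[col 0] GRSV: children GV:{G,T}, RS:{A,T} ∩→ {T}; cost 0
[col 1] GV: children G:{A}, V:{G} ∪→ {A,G}; cost 1
[col 1] RS: children R:{T}, S:{G} ∪→ {G,T}; cost 1
[col 1] GRSV: children GV:{A,G}, RS:{G,T} ∩→ {G}; cost 0
[col 2] GV: children G:{C}, V:{G} ∪→ {C,G}; cost 1
[col 2] RS: children R:{G}, S:{C} ∪→ {C,G}; cost 1
[col 2] GRSV: children GV:{C,G}, RS:{C,G} ∩→ {C,G}; cost 0
per-site changes: [2, 2, 2]; total = 6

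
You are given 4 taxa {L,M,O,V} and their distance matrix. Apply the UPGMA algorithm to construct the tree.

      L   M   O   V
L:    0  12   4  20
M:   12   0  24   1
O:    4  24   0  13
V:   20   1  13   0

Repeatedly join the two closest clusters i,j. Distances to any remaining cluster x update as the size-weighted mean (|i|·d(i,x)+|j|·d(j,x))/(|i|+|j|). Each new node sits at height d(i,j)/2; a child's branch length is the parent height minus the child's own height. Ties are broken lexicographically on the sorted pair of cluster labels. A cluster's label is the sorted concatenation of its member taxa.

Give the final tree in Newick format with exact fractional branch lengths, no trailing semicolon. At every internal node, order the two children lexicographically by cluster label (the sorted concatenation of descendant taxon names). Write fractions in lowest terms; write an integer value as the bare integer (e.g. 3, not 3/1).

((L:2,O:2):53/8,(M:1/2,V:1/2):65/8)

step 1: merge (M,V) at d=1; branch lengths M→1/2, V→1/2; new cluster MV
  updated: d(L,MV)=16, d(MV,O)=37/2
step 2: merge (L,O) at d=4; branch lengths L→2, O→2; new cluster LO
  updated: d(LO,MV)=69/4
step 3: merge (LO,MV) at d=69/4; branch lengths LO→53/8, MV→65/8; new cluster LMOV
final tree: ((L:2,O:2):53/8,(M:1/2,V:1/2):65/8)
total length: 79/4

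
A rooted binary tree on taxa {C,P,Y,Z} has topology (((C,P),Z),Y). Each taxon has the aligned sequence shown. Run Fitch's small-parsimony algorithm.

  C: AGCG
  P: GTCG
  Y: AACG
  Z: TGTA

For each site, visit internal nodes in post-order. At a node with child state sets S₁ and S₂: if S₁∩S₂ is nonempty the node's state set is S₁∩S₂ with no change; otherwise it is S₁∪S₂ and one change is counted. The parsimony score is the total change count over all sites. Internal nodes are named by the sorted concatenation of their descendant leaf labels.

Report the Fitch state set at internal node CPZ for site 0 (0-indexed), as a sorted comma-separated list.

[col 0] CP: children C:{A}, P:{G} ∪→ {A,G}; cost 1
[col 0] CPZ: children CP:{A,G}, Z:{T} ∪→ {A,G,T}; cost 1
[col 0] CPYZ: children CPZ:{A,G,T}, Y:{A} ∩→ {A}; cost 0
[col 1] CP: children C:{G}, P:{T} ∪→ {G,T}; cost 1
[col 1] CPZ: children CP:{G,T}, Z:{G} ∩→ {G}; cost 0
[col 1] CPYZ: children CPZ:{G}, Y:{A} ∪→ {A,G}; cost 1
[col 2] CP: children C:{C}, P:{C} ∩→ {C}; cost 0
[col 2] CPZ: children CP:{C}, Z:{T} ∪→ {C,T}; cost 1
[col 2] CPYZ: children CPZ:{C,T}, Y:{C} ∩→ {C}; cost 0
[col 3] CP: children C:{G}, P:{G} ∩→ {G}; cost 0
[col 3] CPZ: children CP:{G}, Z:{A} ∪→ {A,G}; cost 1
[col 3] CPYZ: children CPZ:{A,G}, Y:{G} ∩→ {G}; cost 0
per-site changes: [2, 2, 1, 1]; total = 6

A,G,T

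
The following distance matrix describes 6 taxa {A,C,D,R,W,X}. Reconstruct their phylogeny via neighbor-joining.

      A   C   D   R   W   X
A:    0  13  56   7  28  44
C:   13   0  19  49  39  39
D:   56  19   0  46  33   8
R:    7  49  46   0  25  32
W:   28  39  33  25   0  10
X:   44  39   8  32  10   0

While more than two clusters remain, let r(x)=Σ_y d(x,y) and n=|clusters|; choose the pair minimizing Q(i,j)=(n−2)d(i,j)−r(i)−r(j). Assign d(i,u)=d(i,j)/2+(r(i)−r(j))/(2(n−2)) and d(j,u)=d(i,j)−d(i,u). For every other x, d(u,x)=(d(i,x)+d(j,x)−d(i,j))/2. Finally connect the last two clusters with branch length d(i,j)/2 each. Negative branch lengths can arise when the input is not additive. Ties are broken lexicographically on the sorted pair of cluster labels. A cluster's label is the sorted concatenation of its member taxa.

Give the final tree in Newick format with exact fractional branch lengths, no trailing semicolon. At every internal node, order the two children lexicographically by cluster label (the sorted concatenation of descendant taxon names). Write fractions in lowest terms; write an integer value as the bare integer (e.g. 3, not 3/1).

((((A:17/8,R:39/8):18,W:5):25/4,(C:37/3,D:20/3):19/2):9/4,X:9/4)

iteration 1: select A,R (d=7, Q=-279); attach at lengths (17/8, 39/8); label the merged cluster AR
  updated: d(AR,C)=55/2, d(AR,D)=95/2, d(AR,W)=23, d(AR,X)=69/2
iteration 2: select C,D (d=19, Q=-175); attach at lengths (37/3, 20/3); label the merged cluster CD
  updated: d(AR,CD)=28, d(CD,W)=53/2, d(CD,X)=14
iteration 3: select AR,W (d=23, Q=-99); attach at lengths (18, 5); label the merged cluster ARW
  updated: d(ARW,CD)=63/4, d(ARW,X)=43/4
iteration 4: select ARW,CD (d=63/4, Q=-81/2); attach at lengths (25/4, 19/2); label the merged cluster ACDRW
  updated: d(ACDRW,X)=9/2
iteration 5: select ACDRW,X (d=9/2); attach at lengths (9/4, 9/4); label the merged cluster ACDRWX
final tree: ((((A:17/8,R:39/8):18,W:5):25/4,(C:37/3,D:20/3):19/2):9/4,X:9/4)
total length: 277/4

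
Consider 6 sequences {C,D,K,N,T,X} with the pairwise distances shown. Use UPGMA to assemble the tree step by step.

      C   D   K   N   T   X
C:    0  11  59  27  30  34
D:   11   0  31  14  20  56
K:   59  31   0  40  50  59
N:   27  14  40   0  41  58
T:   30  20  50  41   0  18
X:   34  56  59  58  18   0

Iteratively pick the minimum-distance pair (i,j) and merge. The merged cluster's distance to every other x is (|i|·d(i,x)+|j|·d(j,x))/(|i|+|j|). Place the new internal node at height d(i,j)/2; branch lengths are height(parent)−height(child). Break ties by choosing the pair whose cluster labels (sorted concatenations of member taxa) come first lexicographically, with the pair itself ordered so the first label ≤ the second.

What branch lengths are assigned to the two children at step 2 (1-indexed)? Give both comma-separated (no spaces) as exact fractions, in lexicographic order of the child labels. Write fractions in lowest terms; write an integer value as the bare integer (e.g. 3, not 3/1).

1. join C+D (d=11) ⇒ CD; edges |C|=11/2, |D|=11/2
  updated: d(CD,K)=45, d(CD,N)=41/2, d(CD,T)=25, d(CD,X)=45
2. join T+X (d=18) ⇒ TX; edges |T|=9, |X|=9
  updated: d(CD,TX)=35, d(K,TX)=109/2, d(N,TX)=99/2
3. join CD+N (d=41/2) ⇒ CDN; edges |CD|=19/4, |N|=41/4
  updated: d(CDN,K)=130/3, d(CDN,TX)=239/6
4. join CDN+TX (d=239/6) ⇒ CDNTX; edges |CDN|=29/3, |TX|=131/12
  updated: d(CDNTX,K)=239/5
5. join CDNTX+K (d=239/5) ⇒ CDKNTX; edges |CDNTX|=239/60, |K|=239/10
final tree: ((((C:11/2,D:11/2):19/4,N:41/4):29/3,(T:9,X:9):131/12):239/60,K:239/10)
total length: 1387/15

9,9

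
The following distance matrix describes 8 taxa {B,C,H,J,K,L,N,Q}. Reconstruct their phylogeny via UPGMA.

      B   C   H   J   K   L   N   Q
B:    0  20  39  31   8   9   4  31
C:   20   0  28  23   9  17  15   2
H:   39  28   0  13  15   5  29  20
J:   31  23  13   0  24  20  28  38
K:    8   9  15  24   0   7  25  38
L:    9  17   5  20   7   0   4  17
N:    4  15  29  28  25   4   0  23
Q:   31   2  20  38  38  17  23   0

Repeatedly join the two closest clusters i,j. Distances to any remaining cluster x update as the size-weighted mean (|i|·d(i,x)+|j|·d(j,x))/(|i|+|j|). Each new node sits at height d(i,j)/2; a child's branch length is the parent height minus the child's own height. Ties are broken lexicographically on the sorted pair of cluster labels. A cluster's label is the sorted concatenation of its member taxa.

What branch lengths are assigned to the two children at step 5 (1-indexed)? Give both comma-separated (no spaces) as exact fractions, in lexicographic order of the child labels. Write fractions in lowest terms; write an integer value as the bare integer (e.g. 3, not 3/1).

iteration 1: select C,Q (d=2); attach at lengths (1, 1); label the merged cluster CQ
  updated: d(B,CQ)=51/2, d(CQ,H)=24, d(CQ,J)=61/2, d(CQ,K)=47/2, d(CQ,L)=17, d(CQ,N)=19
iteration 2: select B,N (d=4); attach at lengths (2, 2); label the merged cluster BN
  updated: d(BN,CQ)=89/4, d(BN,H)=34, d(BN,J)=59/2, d(BN,K)=33/2, d(BN,L)=13/2
iteration 3: select H,L (d=5); attach at lengths (5/2, 5/2); label the merged cluster HL
  updated: d(BN,HL)=81/4, d(CQ,HL)=41/2, d(HL,J)=33/2, d(HL,K)=11
iteration 4: select HL,K (d=11); attach at lengths (3, 11/2); label the merged cluster HKL
  updated: d(BN,HKL)=19, d(CQ,HKL)=43/2, d(HKL,J)=19
iteration 5: select BN,HKL (d=19); attach at lengths (15/2, 4); label the merged cluster BHKLN
  updated: d(BHKLN,CQ)=109/5, d(BHKLN,J)=116/5
iteration 6: select BHKLN,CQ (d=109/5); attach at lengths (7/5, 99/10); label the merged cluster BCHKLNQ
  updated: d(BCHKLNQ,J)=177/7
iteration 7: select BCHKLNQ,J (d=177/7); attach at lengths (61/35, 177/14); label the merged cluster BCHJKLNQ
final tree: ((((B:2,N:2):15/2,((H:5/2,L:5/2):3,K:11/2):4):7/5,(C:1,Q:1):99/10):61/35,J:177/14)
total length: 1984/35

15/2,4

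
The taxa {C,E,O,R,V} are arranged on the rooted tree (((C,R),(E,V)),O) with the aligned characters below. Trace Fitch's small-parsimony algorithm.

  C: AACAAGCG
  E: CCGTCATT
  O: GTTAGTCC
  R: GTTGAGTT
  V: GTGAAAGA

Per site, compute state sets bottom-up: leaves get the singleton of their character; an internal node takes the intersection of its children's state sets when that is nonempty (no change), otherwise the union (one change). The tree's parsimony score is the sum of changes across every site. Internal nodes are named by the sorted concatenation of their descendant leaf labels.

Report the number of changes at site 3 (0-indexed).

2

site 0, node CR: C={A} ∪ R={G} → {A,G} (+1)
site 0, node EV: E={C} ∪ V={G} → {C,G} (+1)
site 0, node CERV: CR={A,G} ∩ EV={C,G} → {G} (+0)
site 0, node CEORV: CERV={G} ∩ O={G} → {G} (+0)
site 1, node CR: C={A} ∪ R={T} → {A,T} (+1)
site 1, node EV: E={C} ∪ V={T} → {C,T} (+1)
site 1, node CERV: CR={A,T} ∩ EV={C,T} → {T} (+0)
site 1, node CEORV: CERV={T} ∩ O={T} → {T} (+0)
site 2, node CR: C={C} ∪ R={T} → {C,T} (+1)
site 2, node EV: E={G} ∩ V={G} → {G} (+0)
site 2, node CERV: CR={C,T} ∪ EV={G} → {C,G,T} (+1)
site 2, node CEORV: CERV={C,G,T} ∩ O={T} → {T} (+0)
site 3, node CR: C={A} ∪ R={G} → {A,G} (+1)
site 3, node EV: E={T} ∪ V={A} → {A,T} (+1)
site 3, node CERV: CR={A,G} ∩ EV={A,T} → {A} (+0)
site 3, node CEORV: CERV={A} ∩ O={A} → {A} (+0)
site 4, node CR: C={A} ∩ R={A} → {A} (+0)
site 4, node EV: E={C} ∪ V={A} → {A,C} (+1)
site 4, node CERV: CR={A} ∩ EV={A,C} → {A} (+0)
site 4, node CEORV: CERV={A} ∪ O={G} → {A,G} (+1)
site 5, node CR: C={G} ∩ R={G} → {G} (+0)
site 5, node EV: E={A} ∩ V={A} → {A} (+0)
site 5, node CERV: CR={G} ∪ EV={A} → {A,G} (+1)
site 5, node CEORV: CERV={A,G} ∪ O={T} → {A,G,T} (+1)
site 6, node CR: C={C} ∪ R={T} → {C,T} (+1)
site 6, node EV: E={T} ∪ V={G} → {G,T} (+1)
site 6, node CERV: CR={C,T} ∩ EV={G,T} → {T} (+0)
site 6, node CEORV: CERV={T} ∪ O={C} → {C,T} (+1)
site 7, node CR: C={G} ∪ R={T} → {G,T} (+1)
site 7, node EV: E={T} ∪ V={A} → {A,T} (+1)
site 7, node CERV: CR={G,T} ∩ EV={A,T} → {T} (+0)
site 7, node CEORV: CERV={T} ∪ O={C} → {C,T} (+1)
per-site changes: [2, 2, 2, 2, 2, 2, 3, 3]; total = 18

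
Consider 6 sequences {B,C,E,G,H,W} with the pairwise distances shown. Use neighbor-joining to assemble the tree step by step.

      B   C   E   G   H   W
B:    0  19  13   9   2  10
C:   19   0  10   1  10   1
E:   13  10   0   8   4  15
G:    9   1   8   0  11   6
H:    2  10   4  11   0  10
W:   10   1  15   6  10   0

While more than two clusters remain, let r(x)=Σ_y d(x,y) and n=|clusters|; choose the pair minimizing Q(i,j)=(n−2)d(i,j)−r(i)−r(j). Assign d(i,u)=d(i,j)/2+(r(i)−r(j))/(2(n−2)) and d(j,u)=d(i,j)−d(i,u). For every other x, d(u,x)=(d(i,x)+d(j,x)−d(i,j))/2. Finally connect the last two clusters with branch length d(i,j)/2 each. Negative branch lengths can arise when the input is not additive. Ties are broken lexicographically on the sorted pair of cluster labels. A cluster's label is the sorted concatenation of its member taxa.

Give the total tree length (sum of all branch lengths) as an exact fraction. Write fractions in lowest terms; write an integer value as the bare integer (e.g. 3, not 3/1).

1. join B+H (d=2, Q=-82) ⇒ BH; edges |B|=3, |H|=-1
  updated: d(BH,C)=27/2, d(BH,E)=15/2, d(BH,G)=9, d(BH,W)=9
2. join BH+E (d=15/2, Q=-57) ⇒ BEH; edges |BH|=7/2, |E|=4
  updated: d(BEH,C)=8, d(BEH,G)=19/4, d(BEH,W)=33/4
3. join BEH+G (d=19/4, Q=-93/4) ⇒ BEGH; edges |BEH|=75/16, |G|=1/16
  updated: d(BEGH,C)=17/8, d(BEGH,W)=19/4
4. join BEGH+C (d=17/8, Q=-63/8) ⇒ BCEGH; edges |BEGH|=47/16, |C|=-13/16
  updated: d(BCEGH,W)=29/16
5. join BCEGH+W (d=29/16) ⇒ BCEGHW; edges |BCEGH|=29/32, |W|=29/32
final tree: (((((B:3,H:-1):7/2,E:4):75/16,G:1/16):47/16,C:-13/16):29/32,W:29/32)
total length: 291/16

291/16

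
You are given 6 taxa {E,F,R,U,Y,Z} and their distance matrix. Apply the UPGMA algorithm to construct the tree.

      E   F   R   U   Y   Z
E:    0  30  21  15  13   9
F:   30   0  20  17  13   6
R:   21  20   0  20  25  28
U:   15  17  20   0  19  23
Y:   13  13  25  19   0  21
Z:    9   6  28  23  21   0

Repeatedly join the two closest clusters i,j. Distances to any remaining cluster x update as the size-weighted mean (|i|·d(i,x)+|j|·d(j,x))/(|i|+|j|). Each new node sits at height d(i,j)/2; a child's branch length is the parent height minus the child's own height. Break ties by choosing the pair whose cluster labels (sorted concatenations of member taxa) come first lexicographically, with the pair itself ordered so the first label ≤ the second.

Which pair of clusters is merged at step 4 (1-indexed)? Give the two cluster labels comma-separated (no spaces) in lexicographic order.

EUY,FZ

step 1: merge (F,Z) at d=6; branch lengths F→3, Z→3; new cluster FZ
  updated: d(E,FZ)=39/2, d(FZ,R)=24, d(FZ,U)=20, d(FZ,Y)=17
step 2: merge (E,Y) at d=13; branch lengths E→13/2, Y→13/2; new cluster EY
  updated: d(EY,FZ)=73/4, d(EY,R)=23, d(EY,U)=17
step 3: merge (EY,U) at d=17; branch lengths EY→2, U→17/2; new cluster EUY
  updated: d(EUY,FZ)=113/6, d(EUY,R)=22
step 4: merge (EUY,FZ) at d=113/6; branch lengths EUY→11/12, FZ→77/12; new cluster EFUYZ
  updated: d(EFUYZ,R)=114/5
step 5: merge (EFUYZ,R) at d=114/5; branch lengths EFUYZ→119/60, R→57/5; new cluster EFRUYZ
final tree: ((((E:13/2,Y:13/2):2,U:17/2):11/12,(F:3,Z:3):77/12):119/60,R:57/5)
total length: 3013/60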